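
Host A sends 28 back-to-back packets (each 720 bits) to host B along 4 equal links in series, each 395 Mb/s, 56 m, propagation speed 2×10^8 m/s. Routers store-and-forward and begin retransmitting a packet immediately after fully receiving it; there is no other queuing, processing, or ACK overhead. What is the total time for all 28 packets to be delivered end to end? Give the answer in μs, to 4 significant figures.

Per-hop transmission t_tx = L/R = 720/395000000 = 1.82278 μs.
Per-hop propagation t_prop = 56/200000000 = 0.28 μs.
Pipeline fill: first packet needs 4·t_tx to clear all hops; remaining 27 packets each add one t_tx.
Total = (4+28-1)·t_tx + 4·t_prop = 31·1.82278 + 4·0.28 = 57.63 μs.

57.63 μs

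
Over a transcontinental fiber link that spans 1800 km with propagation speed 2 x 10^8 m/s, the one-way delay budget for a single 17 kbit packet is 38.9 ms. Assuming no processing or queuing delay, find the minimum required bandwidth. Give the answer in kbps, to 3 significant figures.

569 kbps

Propagation delay = 1800000 / 200000000 = 9 ms.
Transmission budget = 38.9 − 9 = 29.9 ms.
R ≥ L / t_tx = 17000 bits / 0.0299 s = 569 kbps.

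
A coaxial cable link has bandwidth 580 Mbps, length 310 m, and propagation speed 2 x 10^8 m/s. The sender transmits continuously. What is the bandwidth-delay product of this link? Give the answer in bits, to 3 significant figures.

899 bits

Propagation delay = 310 / 200000000 = 1.55e-06 s.
BDP = R × t_prop = 580000000 × 1.55e-06 = 899 bits.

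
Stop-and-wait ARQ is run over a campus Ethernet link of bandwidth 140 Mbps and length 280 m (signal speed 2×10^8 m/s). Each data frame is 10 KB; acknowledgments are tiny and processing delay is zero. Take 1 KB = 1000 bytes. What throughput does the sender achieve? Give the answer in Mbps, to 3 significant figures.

t_tx = L/R = 80000/140000000 = 0.000571429 s.
t_prop = 280/200000000 = 1.4e-06 s; RTT = 2.8e-06 s.
Cycle = t_tx + RTT = 0.000574229 s.
Throughput = L / cycle = 80000 / 0.000574229 = 139 Mbps.

139 Mbps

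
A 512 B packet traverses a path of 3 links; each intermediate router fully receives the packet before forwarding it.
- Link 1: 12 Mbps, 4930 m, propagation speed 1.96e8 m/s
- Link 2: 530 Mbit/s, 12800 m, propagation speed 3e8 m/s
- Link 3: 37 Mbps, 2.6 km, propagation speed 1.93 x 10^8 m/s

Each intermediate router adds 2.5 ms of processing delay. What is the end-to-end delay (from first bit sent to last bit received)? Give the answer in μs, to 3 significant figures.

L = 512 × 8 = 4096 bits.
Transmission delays (L/R per hop): 341.333, 7.7283, 110.703 μs; sum = 459.764 μs.
Propagation delays (d/s per hop): 25.1531, 42.6667, 13.4715 μs; sum = 81.2912 μs.
Processing at 2 router(s): 2 × 2.5 ms = 5000 μs.
End-to-end = 5540 μs.

5540 μs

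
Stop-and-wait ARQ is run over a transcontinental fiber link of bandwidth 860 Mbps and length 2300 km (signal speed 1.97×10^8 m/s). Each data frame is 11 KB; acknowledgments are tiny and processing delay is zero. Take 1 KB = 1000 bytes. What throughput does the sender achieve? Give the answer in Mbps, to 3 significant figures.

3.75 Mbps

t_tx = L/R = 88000/860000000 = 0.000102326 s.
t_prop = 2300000/197000000 = 0.0116751 s; RTT = 0.0233503 s.
Cycle = t_tx + RTT = 0.0234526 s.
Throughput = L / cycle = 88000 / 0.0234526 = 3.75 Mbps.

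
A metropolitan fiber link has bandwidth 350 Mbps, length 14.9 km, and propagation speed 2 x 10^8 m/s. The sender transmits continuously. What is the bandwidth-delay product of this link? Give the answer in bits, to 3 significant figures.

26100 bits

Propagation delay = 14900 / 200000000 = 7.45e-05 s.
BDP = R × t_prop = 350000000 × 7.45e-05 = 26075 bits.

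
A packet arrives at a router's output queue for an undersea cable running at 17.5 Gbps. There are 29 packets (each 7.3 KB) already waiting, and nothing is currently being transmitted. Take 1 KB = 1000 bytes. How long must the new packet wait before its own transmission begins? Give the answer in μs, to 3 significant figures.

Each queued packet: L/R = 58400/17500000000 = 3.33714 μs.
29 queued → 96.7771 μs.
Queuing delay = 96.8 μs.

96.8 μs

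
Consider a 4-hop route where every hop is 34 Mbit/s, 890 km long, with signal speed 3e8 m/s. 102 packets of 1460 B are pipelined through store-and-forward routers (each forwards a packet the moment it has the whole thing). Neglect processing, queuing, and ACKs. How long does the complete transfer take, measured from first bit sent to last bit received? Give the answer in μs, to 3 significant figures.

47900 μs

Per-hop transmission t_tx = L/R = 11680/34000000 = 343.529 μs.
Per-hop propagation t_prop = 890000/300000000 = 2966.67 μs.
Pipeline fill: first packet needs 4·t_tx to clear all hops; remaining 101 packets each add one t_tx.
Total = (4+102-1)·t_tx + 4·t_prop = 105·343.529 + 4·2966.67 = 47900 μs.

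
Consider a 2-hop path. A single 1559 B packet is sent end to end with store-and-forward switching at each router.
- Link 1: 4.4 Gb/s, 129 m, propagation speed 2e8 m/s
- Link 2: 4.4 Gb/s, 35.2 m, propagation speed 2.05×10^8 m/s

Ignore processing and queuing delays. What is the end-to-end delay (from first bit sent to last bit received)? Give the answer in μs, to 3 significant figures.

L = 1559 × 8 = 12472 bits.
Transmission delay per hop = L/R = 12472/4400000000 = 2.83455 μs; 2 hops → 5.66909 μs.
Propagation delays (d/s per hop): 0.645, 0.171707 μs; sum = 0.816707 μs.
End-to-end = 6.49 μs.

6.49 μs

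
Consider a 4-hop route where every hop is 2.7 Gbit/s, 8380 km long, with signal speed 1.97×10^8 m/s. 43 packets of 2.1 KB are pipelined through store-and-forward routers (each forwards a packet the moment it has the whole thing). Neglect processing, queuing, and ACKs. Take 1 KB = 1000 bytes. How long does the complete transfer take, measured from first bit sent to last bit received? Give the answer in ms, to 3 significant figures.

170 ms

Per-hop transmission t_tx = L/R = 16800/2700000000 = 0.00622222 ms.
Per-hop propagation t_prop = 8380000/197000000 = 42.5381 ms.
Pipeline fill: first packet needs 4·t_tx to clear all hops; remaining 42 packets each add one t_tx.
Total = (4+43-1)·t_tx + 4·t_prop = 46·0.00622222 + 4·42.5381 = 170 ms.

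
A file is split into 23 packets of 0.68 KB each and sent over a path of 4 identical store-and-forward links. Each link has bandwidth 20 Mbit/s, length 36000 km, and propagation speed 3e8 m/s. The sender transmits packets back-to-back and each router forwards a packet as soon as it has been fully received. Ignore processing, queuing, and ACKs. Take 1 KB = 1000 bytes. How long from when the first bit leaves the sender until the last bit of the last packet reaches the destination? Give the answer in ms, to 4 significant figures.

487.1 ms

Per-hop transmission t_tx = L/R = 5440/20000000 = 0.272 ms.
Per-hop propagation t_prop = 36000000/300000000 = 120 ms.
Pipeline fill: first packet needs 4·t_tx to clear all hops; remaining 22 packets each add one t_tx.
Total = (4+23-1)·t_tx + 4·t_prop = 26·0.272 + 4·120 = 487.1 ms.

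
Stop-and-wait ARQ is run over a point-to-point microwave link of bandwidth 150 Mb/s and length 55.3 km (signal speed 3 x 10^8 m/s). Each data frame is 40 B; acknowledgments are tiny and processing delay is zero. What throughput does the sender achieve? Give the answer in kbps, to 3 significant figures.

863 kbps

t_tx = L/R = 320/150000000 = 2.13333e-06 s.
t_prop = 55300/300000000 = 0.000184333 s; RTT = 0.000368667 s.
Cycle = t_tx + RTT = 0.0003708 s.
Throughput = L / cycle = 320 / 0.0003708 = 863 kbps.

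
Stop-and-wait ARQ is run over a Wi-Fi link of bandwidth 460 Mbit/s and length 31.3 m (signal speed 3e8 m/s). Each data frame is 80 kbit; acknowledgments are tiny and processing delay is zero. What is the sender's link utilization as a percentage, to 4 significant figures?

t_tx = L/R = 80000/460000000 = 0.000173913 s.
t_prop = 31.3/300000000 = 1.04333e-07 s; RTT = 2.08667e-07 s.
Cycle = t_tx + RTT = 0.000174122 s.
Utilization = t_tx / cycle = 0.000173913/0.000174122 = 99.88 %.

99.88 %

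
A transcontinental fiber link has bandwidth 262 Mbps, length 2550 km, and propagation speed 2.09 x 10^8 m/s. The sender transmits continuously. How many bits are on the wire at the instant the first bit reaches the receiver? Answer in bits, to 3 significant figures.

Propagation delay = 2550000 / 209000000 = 0.012201 s.
BDP = R × t_prop = 262000000 × 0.012201 = 3196650 bits.

3200000 bits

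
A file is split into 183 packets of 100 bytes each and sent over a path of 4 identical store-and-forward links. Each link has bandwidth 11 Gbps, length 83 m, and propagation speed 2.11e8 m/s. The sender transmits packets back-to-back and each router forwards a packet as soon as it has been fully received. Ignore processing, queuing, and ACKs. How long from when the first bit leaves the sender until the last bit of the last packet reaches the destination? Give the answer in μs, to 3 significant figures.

15.1 μs

Per-hop transmission t_tx = L/R = 800/11000000000 = 0.0727273 μs.
Per-hop propagation t_prop = 83/211000000 = 0.393365 μs.
Pipeline fill: first packet needs 4·t_tx to clear all hops; remaining 182 packets each add one t_tx.
Total = (4+183-1)·t_tx + 4·t_prop = 186·0.0727273 + 4·0.393365 = 15.1 μs.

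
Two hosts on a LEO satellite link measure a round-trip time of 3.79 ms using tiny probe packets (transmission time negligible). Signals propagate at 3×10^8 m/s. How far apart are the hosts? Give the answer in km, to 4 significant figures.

One-way propagation = RTT/2 = 1.895 ms.
d = s × t = 300000000 × 0.001895 = 568.5 km.

568.5 km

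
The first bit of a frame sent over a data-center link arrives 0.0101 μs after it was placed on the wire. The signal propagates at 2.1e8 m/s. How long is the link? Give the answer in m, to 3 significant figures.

d = s × t_prop = 210000000 × 1.01e-08 = 2.12 m.

2.12 m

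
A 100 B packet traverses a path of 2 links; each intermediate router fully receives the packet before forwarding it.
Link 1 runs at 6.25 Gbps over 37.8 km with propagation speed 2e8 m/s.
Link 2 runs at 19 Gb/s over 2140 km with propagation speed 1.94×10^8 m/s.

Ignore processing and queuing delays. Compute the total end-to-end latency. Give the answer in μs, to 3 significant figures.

L = 100 × 8 = 800 bits.
Transmission delays (L/R per hop): 0.128, 0.0421053 μs; sum = 0.170105 μs.
Propagation delays (d/s per hop): 189, 11030.9 μs; sum = 11219.9 μs.
End-to-end = 11200 μs.

11200 μs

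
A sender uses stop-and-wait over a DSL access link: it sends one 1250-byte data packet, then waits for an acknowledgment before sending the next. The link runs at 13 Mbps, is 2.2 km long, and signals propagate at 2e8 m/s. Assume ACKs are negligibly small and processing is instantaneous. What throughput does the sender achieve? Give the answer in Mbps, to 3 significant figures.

t_tx = L/R = 10000/13000000 = 0.000769231 s.
t_prop = 2200/200000000 = 1.1e-05 s; RTT = 2.2e-05 s.
Cycle = t_tx + RTT = 0.000791231 s.
Throughput = L / cycle = 10000 / 0.000791231 = 12.6 Mbps.

12.6 Mbps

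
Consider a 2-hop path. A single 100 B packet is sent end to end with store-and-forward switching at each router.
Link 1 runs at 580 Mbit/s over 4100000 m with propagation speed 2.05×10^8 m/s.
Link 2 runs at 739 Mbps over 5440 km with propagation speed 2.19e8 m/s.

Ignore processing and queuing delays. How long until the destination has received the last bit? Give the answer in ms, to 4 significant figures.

L = 100 × 8 = 800 bits.
Transmission delays (L/R per hop): 0.00137931, 0.00108254 ms; sum = 0.00246185 ms.
Propagation delays (d/s per hop): 20, 24.8402 ms; sum = 44.8402 ms.
End-to-end = 44.84 ms.

44.84 ms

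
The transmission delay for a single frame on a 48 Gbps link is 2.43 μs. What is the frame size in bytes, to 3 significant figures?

L = R × t_tx = 48000000000 b/s × 2.43e-06 s = 116640 bits.
In bytes: 116640 / 8 = 14600 bytes.

14600 bytes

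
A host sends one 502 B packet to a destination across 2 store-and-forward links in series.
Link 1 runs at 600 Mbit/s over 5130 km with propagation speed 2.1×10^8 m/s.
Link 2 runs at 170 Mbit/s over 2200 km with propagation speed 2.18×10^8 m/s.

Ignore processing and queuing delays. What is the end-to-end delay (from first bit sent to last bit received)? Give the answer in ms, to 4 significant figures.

L = 502 × 8 = 4016 bits.
Transmission delays (L/R per hop): 0.00669333, 0.0236235 ms; sum = 0.0303169 ms.
Propagation delays (d/s per hop): 24.4286, 10.0917 ms; sum = 34.5203 ms.
End-to-end = 34.55 ms.

34.55 ms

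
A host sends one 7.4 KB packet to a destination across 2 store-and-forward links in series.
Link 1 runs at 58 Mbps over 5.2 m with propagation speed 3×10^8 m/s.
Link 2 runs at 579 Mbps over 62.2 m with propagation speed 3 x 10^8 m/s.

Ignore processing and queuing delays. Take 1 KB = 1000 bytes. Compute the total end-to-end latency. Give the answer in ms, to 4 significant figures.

L = 59200 bits.
Transmission delays (L/R per hop): 1.02069, 0.102245 ms; sum = 1.12293 ms.
Propagation delays (d/s per hop): 1.73333e-05, 0.000207333 ms; sum = 0.000224667 ms.
End-to-end = 1.123 ms.

1.123 ms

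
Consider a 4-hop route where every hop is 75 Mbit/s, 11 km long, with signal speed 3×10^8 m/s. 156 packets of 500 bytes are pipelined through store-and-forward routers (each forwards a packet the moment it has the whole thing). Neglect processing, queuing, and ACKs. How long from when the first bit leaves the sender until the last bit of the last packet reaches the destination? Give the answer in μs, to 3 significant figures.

Per-hop transmission t_tx = L/R = 4000/75000000 = 53.3333 μs.
Per-hop propagation t_prop = 11000/300000000 = 36.6667 μs.
Pipeline fill: first packet needs 4·t_tx to clear all hops; remaining 155 packets each add one t_tx.
Total = (4+156-1)·t_tx + 4·t_prop = 159·53.3333 + 4·36.6667 = 8630 μs.

8630 μs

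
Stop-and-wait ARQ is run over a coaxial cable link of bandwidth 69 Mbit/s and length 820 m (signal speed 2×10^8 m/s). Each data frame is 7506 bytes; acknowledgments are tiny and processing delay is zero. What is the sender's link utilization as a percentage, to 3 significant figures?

99.1 %

t_tx = L/R = 60048/69000000 = 0.000870261 s.
t_prop = 820/200000000 = 4.1e-06 s; RTT = 8.2e-06 s.
Cycle = t_tx + RTT = 0.000878461 s.
Utilization = t_tx / cycle = 0.000870261/0.000878461 = 99.1 %.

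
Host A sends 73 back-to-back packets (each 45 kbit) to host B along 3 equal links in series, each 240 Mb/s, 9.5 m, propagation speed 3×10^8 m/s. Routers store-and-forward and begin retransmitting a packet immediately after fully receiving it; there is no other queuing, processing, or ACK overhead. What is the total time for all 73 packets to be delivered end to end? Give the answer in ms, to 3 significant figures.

Per-hop transmission t_tx = L/R = 45000/240000000 = 0.1875 ms.
Per-hop propagation t_prop = 9.5/300000000 = 3.16667e-05 ms.
Pipeline fill: first packet needs 3·t_tx to clear all hops; remaining 72 packets each add one t_tx.
Total = (3+73-1)·t_tx + 3·t_prop = 75·0.1875 + 3·3.16667e-05 = 14.1 ms.

14.1 ms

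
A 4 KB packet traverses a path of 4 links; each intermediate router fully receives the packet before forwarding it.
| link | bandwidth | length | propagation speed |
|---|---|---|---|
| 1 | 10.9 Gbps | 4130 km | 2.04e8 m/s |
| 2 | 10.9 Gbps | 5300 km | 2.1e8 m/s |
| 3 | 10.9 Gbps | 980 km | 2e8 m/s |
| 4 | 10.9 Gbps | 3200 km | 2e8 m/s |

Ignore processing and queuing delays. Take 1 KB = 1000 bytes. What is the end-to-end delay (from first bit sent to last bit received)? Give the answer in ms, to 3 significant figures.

66.4 ms

L = 32000 bits.
Transmission delay per hop = L/R = 32000/10900000000 = 0.00293578 ms; 4 hops → 0.0117431 ms.
Propagation delays (d/s per hop): 20.2451, 25.2381, 4.9, 16 ms; sum = 66.3832 ms.
End-to-end = 66.4 ms.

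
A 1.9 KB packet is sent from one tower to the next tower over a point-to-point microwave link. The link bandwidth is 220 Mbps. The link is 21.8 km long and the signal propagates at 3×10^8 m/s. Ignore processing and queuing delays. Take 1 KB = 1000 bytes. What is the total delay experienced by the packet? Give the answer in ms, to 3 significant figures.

0.142 ms

L = 15200 bits.
Transmission delay = L/R = 15200 / 220000000 = 0.0690909 ms.
Propagation delay = d/s = 21800 m / 300000000 m/s = 0.0726667 ms.
Total = 0.142 ms.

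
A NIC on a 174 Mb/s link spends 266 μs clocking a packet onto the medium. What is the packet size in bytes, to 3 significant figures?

5790 bytes

L = R × t_tx = 174000000 b/s × 0.000266 s = 46284 bits.
In bytes: 46284 / 8 = 5790 bytes.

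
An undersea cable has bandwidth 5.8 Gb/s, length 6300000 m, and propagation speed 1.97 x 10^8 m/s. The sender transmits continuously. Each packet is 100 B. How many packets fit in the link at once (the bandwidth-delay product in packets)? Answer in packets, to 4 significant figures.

Propagation delay = 6300000 / 197000000 = 0.0319797 s.
BDP = R × t_prop = 5800000000 × 0.0319797 = 185482000 bits.
In packets of 800 bits: 231900 packets.

231900 packets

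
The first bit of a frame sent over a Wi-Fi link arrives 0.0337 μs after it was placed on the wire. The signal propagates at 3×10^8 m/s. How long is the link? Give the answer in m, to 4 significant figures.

10.11 m

d = s × t_prop = 300000000 × 3.37e-08 = 10.11 m.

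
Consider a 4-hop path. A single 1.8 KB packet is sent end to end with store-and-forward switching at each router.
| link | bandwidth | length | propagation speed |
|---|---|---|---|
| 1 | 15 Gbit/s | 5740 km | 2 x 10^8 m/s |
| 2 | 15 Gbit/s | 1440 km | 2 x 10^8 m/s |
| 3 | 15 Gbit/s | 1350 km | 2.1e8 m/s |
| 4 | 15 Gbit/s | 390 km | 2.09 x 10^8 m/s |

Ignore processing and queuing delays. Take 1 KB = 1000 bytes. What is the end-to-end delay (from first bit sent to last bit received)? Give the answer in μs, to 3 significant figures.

44200 μs

L = 14400 bits.
Transmission delay per hop = L/R = 14400/15000000000 = 0.96 μs; 4 hops → 3.84 μs.
Propagation delays (d/s per hop): 28700, 7200, 6428.57, 1866.03 μs; sum = 44194.6 μs.
End-to-end = 44200 μs.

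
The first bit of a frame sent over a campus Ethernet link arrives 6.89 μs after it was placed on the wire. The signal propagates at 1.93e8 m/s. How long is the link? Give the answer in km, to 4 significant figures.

1.330 km

d = s × t_prop = 193000000 × 6.89e-06 = 1.330 km.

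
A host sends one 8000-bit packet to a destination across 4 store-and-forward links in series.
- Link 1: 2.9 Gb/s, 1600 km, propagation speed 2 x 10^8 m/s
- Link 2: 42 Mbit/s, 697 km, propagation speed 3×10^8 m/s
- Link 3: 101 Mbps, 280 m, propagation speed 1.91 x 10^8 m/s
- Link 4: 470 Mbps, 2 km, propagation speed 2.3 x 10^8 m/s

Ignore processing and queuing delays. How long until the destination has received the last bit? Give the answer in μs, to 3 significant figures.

10600 μs

Transmission delays (L/R per hop): 2.75862, 190.476, 79.2079, 17.0213 μs; sum = 289.464 μs.
Propagation delays (d/s per hop): 8000, 2323.33, 1.46597, 8.69565 μs; sum = 10333.5 μs.
End-to-end = 10600 μs.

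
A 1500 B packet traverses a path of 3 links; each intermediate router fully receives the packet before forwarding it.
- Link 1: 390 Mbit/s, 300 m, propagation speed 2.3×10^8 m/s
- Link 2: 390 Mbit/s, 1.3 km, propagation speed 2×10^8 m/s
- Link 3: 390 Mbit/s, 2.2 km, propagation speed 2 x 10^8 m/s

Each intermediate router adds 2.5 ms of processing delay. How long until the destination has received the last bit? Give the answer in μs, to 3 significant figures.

L = 1500 × 8 = 12000 bits.
Transmission delay per hop = L/R = 12000/390000000 = 30.7692 μs; 3 hops → 92.3077 μs.
Propagation delays (d/s per hop): 1.30435, 6.5, 11 μs; sum = 18.8043 μs.
Processing at 2 router(s): 2 × 2.5 ms = 5000 μs.
End-to-end = 5110 μs.

5110 μs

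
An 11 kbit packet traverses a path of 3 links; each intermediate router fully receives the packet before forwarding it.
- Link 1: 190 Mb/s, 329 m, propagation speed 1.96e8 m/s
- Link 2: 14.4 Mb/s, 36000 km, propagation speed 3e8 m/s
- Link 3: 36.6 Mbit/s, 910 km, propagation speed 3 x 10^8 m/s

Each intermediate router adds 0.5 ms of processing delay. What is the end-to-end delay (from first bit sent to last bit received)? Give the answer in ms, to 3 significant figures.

L = 11000 bits.
Transmission delays (L/R per hop): 0.0578947, 0.763889, 0.300546 ms; sum = 1.12233 ms.
Propagation delays (d/s per hop): 0.00167857, 120, 3.03333 ms; sum = 123.035 ms.
Processing at 2 router(s): 2 × 0.5 ms = 1 ms.
End-to-end = 125 ms.

125 ms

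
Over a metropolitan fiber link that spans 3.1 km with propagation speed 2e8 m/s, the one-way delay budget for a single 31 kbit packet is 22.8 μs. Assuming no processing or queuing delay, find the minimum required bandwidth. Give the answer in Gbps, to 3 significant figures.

4.25 Gbps

Propagation delay = 3100 / 200000000 = 15.5 μs.
Transmission budget = 22.8 − 15.5 = 7.3 μs.
R ≥ L / t_tx = 31000 bits / 7.3e-06 s = 4.25 Gbps.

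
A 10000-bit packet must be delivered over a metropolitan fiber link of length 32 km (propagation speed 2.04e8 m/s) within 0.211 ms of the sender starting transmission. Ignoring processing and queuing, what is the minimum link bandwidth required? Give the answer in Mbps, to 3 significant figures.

Propagation delay = 32000 / 204000000 = 0.156863 ms.
Transmission budget = 0.211 − 0.156863 = 0.0541373 ms.
R ≥ L / t_tx = 10000 bits / 5.41373e-05 s = 185 Mbps.

185 Mbps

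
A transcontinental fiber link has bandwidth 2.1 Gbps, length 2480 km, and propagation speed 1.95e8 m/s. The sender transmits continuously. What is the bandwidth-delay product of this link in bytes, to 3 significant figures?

3340000 bytes

Propagation delay = 2480000 / 195000000 = 0.0127179 s.
BDP = R × t_prop = 2100000000 × 0.0127179 = 26707700 bits.
In bytes: 26707700/8 = 3340000 bytes.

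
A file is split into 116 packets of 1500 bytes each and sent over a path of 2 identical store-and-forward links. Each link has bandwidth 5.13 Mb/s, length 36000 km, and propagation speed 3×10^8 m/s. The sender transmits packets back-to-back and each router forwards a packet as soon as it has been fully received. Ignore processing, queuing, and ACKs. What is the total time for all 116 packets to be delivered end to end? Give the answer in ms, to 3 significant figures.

514 ms

Per-hop transmission t_tx = L/R = 12000/5130000 = 2.33918 ms.
Per-hop propagation t_prop = 36000000/300000000 = 120 ms.
Pipeline fill: first packet needs 2·t_tx to clear all hops; remaining 115 packets each add one t_tx.
Total = (2+116-1)·t_tx + 2·t_prop = 117·2.33918 + 2·120 = 514 ms.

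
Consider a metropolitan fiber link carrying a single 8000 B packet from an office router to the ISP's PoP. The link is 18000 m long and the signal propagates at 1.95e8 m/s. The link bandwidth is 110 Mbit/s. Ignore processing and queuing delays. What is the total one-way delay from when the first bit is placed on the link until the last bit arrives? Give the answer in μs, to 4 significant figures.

674.1 μs

L = 8000 × 8 = 64000 bits.
Transmission delay = L/R = 64000 / 110000000 = 581.818 μs.
Propagation delay = d/s = 18000 m / 195000000 m/s = 92.3077 μs.
Total = 674.1 μs.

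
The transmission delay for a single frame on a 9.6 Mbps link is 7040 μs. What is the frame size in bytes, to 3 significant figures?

L = R × t_tx = 9600000 b/s × 0.00704 s = 67584 bits.
In bytes: 67584 / 8 = 8450 bytes.

8450 bytes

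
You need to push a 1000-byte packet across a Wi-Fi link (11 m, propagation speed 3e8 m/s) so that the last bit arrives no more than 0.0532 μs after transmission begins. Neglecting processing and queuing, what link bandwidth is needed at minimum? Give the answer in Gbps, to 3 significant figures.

L = 8000 bits.
Propagation delay = 11 / 300000000 = 0.0366667 μs.
Transmission budget = 0.0532 − 0.0366667 = 0.0165333 μs.
R ≥ L / t_tx = 8000 bits / 1.65333e-08 s = 484 Gbps.

484 Gbps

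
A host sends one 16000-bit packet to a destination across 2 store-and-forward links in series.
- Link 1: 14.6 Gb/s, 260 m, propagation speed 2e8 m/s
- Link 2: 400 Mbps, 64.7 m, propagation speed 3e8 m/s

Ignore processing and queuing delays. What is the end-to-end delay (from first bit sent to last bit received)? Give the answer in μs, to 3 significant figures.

Transmission delays (L/R per hop): 1.09589, 40 μs; sum = 41.0959 μs.
Propagation delays (d/s per hop): 1.3, 0.215667 μs; sum = 1.51567 μs.
End-to-end = 42.6 μs.

42.6 μs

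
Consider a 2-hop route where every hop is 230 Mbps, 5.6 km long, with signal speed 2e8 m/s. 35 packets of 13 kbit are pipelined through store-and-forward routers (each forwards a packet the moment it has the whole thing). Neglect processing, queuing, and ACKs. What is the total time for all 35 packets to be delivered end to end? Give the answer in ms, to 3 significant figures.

Per-hop transmission t_tx = L/R = 13000/230000000 = 0.0565217 ms.
Per-hop propagation t_prop = 5600/200000000 = 0.028 ms.
Pipeline fill: first packet needs 2·t_tx to clear all hops; remaining 34 packets each add one t_tx.
Total = (2+35-1)·t_tx + 2·t_prop = 36·0.0565217 + 2·0.028 = 2.09 ms.

2.09 ms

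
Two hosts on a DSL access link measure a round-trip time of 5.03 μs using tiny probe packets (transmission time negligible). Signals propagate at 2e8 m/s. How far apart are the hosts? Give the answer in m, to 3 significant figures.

One-way propagation = RTT/2 = 2.515 μs.
d = s × t = 200000000 × 2.515e-06 = 503 m.

503 m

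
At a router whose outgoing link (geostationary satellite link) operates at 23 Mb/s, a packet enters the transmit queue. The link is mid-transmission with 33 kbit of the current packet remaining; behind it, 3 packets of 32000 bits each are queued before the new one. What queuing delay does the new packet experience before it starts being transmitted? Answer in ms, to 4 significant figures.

5.609 ms

Each queued packet: L/R = 32000/23000000 = 1.3913 ms.
3 queued → 4.17391 ms.
Plus remaining 33000 bits of current packet: 1.43478 ms.
Queuing delay = 5.609 ms.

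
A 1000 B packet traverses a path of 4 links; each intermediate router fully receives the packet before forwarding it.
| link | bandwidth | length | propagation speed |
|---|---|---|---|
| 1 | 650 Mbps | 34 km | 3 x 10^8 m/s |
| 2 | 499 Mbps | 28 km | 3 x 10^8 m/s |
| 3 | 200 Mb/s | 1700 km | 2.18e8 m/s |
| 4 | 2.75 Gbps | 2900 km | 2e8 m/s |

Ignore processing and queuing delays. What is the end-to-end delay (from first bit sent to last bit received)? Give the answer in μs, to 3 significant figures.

22600 μs

L = 1000 × 8 = 8000 bits.
Transmission delays (L/R per hop): 12.3077, 16.0321, 40, 2.90909 μs; sum = 71.2488 μs.
Propagation delays (d/s per hop): 113.333, 93.3333, 7798.17, 14500 μs; sum = 22504.8 μs.
End-to-end = 22600 μs.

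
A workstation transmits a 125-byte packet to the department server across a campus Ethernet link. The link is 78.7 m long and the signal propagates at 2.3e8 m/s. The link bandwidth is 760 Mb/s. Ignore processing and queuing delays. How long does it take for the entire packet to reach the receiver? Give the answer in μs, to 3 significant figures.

L = 125 × 8 = 1000 bits.
Transmission delay = L/R = 1000 / 760000000 = 1.31579 μs.
Propagation delay = d/s = 78.7 m / 2.3e+08 m/s = 0.342174 μs.
Total = 1.66 μs.

1.66 μs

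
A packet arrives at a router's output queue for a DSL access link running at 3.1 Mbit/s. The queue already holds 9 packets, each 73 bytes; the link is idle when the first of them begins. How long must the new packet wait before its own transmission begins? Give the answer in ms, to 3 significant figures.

Each queued packet: L/R = 584/3100000 = 0.188387 ms.
9 queued → 1.69548 ms.
Queuing delay = 1.70 ms.

1.70 ms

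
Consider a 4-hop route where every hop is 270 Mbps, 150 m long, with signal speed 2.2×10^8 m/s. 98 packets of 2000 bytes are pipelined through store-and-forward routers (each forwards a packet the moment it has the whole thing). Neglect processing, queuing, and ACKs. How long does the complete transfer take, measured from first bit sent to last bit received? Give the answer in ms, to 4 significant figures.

5.988 ms

Per-hop transmission t_tx = L/R = 16000/270000000 = 0.0592593 ms.
Per-hop propagation t_prop = 150/2.2e+08 = 0.000681818 ms.
Pipeline fill: first packet needs 4·t_tx to clear all hops; remaining 97 packets each add one t_tx.
Total = (4+98-1)·t_tx + 4·t_prop = 101·0.0592593 + 4·0.000681818 = 5.988 ms.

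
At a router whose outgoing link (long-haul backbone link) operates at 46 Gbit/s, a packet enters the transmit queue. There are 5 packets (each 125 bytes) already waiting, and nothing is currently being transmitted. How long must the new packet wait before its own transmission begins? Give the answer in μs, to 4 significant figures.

Each queued packet: L/R = 1000/46000000000 = 0.0217391 μs.
5 queued → 0.108696 μs.
Queuing delay = 0.1087 μs.

0.1087 μs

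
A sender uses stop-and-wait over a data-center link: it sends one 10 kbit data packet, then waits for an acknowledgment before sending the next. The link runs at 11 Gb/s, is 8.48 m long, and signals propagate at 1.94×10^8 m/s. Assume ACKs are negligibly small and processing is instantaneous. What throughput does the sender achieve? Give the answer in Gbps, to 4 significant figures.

t_tx = L/R = 10000/11000000000 = 9.09091e-07 s.
t_prop = 8.48/194000000 = 4.37113e-08 s; RTT = 8.74227e-08 s.
Cycle = t_tx + RTT = 9.96514e-07 s.
Throughput = L / cycle = 10000 / 9.96514e-07 = 10.03 Gbps.

10.03 Gbps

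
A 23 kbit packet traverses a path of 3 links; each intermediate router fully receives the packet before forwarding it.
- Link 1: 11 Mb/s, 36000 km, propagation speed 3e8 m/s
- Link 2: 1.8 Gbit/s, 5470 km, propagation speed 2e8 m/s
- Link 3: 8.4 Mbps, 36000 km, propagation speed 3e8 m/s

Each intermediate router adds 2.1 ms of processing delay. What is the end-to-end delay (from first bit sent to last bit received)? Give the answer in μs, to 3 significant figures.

276000 μs

L = 23000 bits.
Transmission delays (L/R per hop): 2090.91, 12.7778, 2738.1 μs; sum = 4841.78 μs.
Propagation delays (d/s per hop): 120000, 27350, 120000 μs; sum = 267350 μs.
Processing at 2 router(s): 2 × 2.1 ms = 4200 μs.
End-to-end = 276000 μs.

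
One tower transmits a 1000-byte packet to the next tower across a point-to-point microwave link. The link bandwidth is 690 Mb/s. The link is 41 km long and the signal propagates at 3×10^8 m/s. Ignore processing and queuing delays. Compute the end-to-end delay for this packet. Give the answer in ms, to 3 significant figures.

L = 1000 × 8 = 8000 bits.
Transmission delay = L/R = 8000 / 690000000 = 0.0115942 ms.
Propagation delay = d/s = 41000 m / 300000000 m/s = 0.136667 ms.
Total = 0.148 ms.

0.148 ms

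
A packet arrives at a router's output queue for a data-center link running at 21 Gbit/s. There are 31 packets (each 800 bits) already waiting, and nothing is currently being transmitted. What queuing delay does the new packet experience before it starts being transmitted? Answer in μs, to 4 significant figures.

Each queued packet: L/R = 800/21000000000 = 0.0380952 μs.
31 queued → 1.18095 μs.
Queuing delay = 1.181 μs.

1.181 μs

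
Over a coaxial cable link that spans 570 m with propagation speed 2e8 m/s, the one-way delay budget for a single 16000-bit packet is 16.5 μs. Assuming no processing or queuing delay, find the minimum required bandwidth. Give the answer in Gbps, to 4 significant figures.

Propagation delay = 570 / 200000000 = 2.85 μs.
Transmission budget = 16.5 − 2.85 = 13.65 μs.
R ≥ L / t_tx = 16000 bits / 1.365e-05 s = 1.172 Gbps.

1.172 Gbps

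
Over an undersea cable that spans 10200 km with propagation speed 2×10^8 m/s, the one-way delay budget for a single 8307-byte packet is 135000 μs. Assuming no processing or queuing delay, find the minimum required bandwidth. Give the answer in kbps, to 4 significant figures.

791.1 kbps

L = 66456 bits.
Propagation delay = 10200000 / 200000000 = 51000 μs.
Transmission budget = 135000 − 51000 = 84000 μs.
R ≥ L / t_tx = 66456 bits / 0.084 s = 791.1 kbps.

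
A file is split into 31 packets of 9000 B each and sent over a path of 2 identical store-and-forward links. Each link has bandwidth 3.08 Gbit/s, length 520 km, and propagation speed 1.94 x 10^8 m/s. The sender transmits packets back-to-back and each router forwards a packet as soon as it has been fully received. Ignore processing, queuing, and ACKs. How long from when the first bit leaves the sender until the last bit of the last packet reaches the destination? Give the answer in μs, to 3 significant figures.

6110 μs

Per-hop transmission t_tx = L/R = 72000/3080000000 = 23.3766 μs.
Per-hop propagation t_prop = 520000/194000000 = 2680.41 μs.
Pipeline fill: first packet needs 2·t_tx to clear all hops; remaining 30 packets each add one t_tx.
Total = (2+31-1)·t_tx + 2·t_prop = 32·23.3766 + 2·2680.41 = 6110 μs.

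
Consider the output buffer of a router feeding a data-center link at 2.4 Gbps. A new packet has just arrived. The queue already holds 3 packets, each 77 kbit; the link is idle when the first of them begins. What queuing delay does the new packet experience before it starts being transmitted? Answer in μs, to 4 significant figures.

Each queued packet: L/R = 77000/2400000000 = 32.0833 μs.
3 queued → 96.25 μs.
Queuing delay = 96.25 μs.

96.25 μs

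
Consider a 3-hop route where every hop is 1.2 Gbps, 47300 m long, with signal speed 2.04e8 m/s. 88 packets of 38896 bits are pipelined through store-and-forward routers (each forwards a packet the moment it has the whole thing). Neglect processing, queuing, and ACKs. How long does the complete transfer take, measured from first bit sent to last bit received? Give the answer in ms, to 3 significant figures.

3.61 ms

Per-hop transmission t_tx = L/R = 38896/1200000000 = 0.0324133 ms.
Per-hop propagation t_prop = 47300/204000000 = 0.231863 ms.
Pipeline fill: first packet needs 3·t_tx to clear all hops; remaining 87 packets each add one t_tx.
Total = (3+88-1)·t_tx + 3·t_prop = 90·0.0324133 + 3·0.231863 = 3.61 ms.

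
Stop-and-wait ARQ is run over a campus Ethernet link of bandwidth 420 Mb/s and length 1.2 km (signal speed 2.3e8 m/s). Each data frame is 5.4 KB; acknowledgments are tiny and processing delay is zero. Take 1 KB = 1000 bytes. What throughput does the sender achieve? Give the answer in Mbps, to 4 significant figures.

381.3 Mbps

t_tx = L/R = 43200/420000000 = 0.000102857 s.
t_prop = 1200/2.3e+08 = 5.21739e-06 s; RTT = 1.04348e-05 s.
Cycle = t_tx + RTT = 0.000113292 s.
Throughput = L / cycle = 43200 / 0.000113292 = 381.3 Mbps.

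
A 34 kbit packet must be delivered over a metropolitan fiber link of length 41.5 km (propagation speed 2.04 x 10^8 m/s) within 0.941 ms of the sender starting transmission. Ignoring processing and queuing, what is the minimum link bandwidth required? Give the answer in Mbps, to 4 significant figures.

Propagation delay = 41500 / 204000000 = 0.203431 ms.
Transmission budget = 0.941 − 0.203431 = 0.737569 ms.
R ≥ L / t_tx = 34000 bits / 0.000737569 s = 46.10 Mbps.

46.10 Mbps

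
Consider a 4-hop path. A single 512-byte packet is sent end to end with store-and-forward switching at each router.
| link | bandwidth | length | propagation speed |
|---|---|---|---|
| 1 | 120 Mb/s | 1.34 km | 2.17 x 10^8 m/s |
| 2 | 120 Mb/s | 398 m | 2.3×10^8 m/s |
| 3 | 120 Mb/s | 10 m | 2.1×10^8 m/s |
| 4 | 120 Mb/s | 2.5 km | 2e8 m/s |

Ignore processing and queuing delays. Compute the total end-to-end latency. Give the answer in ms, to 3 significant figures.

L = 512 × 8 = 4096 bits.
Transmission delay per hop = L/R = 4096/120000000 = 0.0341333 ms; 4 hops → 0.136533 ms.
Propagation delays (d/s per hop): 0.00617512, 0.00173043, 4.7619e-05, 0.0125 ms; sum = 0.0204532 ms.
End-to-end = 0.157 ms.

0.157 ms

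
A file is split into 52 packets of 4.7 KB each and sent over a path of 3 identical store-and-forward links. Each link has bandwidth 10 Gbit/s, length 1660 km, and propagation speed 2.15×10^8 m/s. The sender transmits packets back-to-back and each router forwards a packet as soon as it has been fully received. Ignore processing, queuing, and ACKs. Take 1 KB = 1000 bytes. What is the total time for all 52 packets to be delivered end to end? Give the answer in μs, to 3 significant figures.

23400 μs

Per-hop transmission t_tx = L/R = 37600/10000000000 = 3.76 μs.
Per-hop propagation t_prop = 1660000/215000000 = 7720.93 μs.
Pipeline fill: first packet needs 3·t_tx to clear all hops; remaining 51 packets each add one t_tx.
Total = (3+52-1)·t_tx + 3·t_prop = 54·3.76 + 3·7720.93 = 23400 μs.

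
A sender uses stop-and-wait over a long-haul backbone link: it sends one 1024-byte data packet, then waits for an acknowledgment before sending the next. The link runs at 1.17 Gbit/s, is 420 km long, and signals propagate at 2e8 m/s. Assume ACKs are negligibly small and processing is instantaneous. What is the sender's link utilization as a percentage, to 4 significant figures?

t_tx = L/R = 8192/1170000000 = 7.00171e-06 s.
t_prop = 420000/200000000 = 0.0021 s; RTT = 0.0042 s.
Cycle = t_tx + RTT = 0.004207 s.
Utilization = t_tx / cycle = 7.00171e-06/0.004207 = 0.1664 %.

0.1664 %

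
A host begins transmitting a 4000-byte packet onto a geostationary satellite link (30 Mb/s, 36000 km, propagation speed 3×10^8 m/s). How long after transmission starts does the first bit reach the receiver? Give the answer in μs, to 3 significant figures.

First bit experiences only propagation delay: d/s = 36000000/300000000 = 120000 μs.

120000 μs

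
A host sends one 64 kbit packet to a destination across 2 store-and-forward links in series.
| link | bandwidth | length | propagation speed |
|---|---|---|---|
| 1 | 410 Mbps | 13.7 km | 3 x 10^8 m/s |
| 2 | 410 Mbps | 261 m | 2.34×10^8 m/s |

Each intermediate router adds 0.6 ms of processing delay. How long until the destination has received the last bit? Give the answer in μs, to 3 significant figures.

959 μs

L = 64000 bits.
Transmission delay per hop = L/R = 64000/410000000 = 156.098 μs; 2 hops → 312.195 μs.
Propagation delays (d/s per hop): 45.6667, 1.11538 μs; sum = 46.7821 μs.
Processing at 1 router(s): 1 × 0.6 ms = 600 μs.
End-to-end = 959 μs.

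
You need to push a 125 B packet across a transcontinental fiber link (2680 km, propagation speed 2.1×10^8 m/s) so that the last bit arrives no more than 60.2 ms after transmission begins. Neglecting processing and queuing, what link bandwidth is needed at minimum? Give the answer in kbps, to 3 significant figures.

21.1 kbps

L = 1000 bits.
Propagation delay = 2680000 / 210000000 = 12.7619 ms.
Transmission budget = 60.2 − 12.7619 = 47.4381 ms.
R ≥ L / t_tx = 1000 bits / 0.0474381 s = 21.1 kbps.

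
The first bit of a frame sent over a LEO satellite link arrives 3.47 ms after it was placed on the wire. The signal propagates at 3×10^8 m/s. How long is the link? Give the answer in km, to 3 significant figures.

1040 km

d = s × t_prop = 300000000 × 0.00347 = 1040 km.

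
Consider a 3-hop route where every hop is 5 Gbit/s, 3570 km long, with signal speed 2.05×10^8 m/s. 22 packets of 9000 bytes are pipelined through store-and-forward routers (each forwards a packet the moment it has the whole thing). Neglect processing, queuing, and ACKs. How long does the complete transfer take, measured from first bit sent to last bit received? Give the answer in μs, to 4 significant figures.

Per-hop transmission t_tx = L/R = 72000/5000000000 = 14.4 μs.
Per-hop propagation t_prop = 3570000/2.05e+08 = 17414.6 μs.
Pipeline fill: first packet needs 3·t_tx to clear all hops; remaining 21 packets each add one t_tx.
Total = (3+22-1)·t_tx + 3·t_prop = 24·14.4 + 3·17414.6 = 52590 μs.

52590 μs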